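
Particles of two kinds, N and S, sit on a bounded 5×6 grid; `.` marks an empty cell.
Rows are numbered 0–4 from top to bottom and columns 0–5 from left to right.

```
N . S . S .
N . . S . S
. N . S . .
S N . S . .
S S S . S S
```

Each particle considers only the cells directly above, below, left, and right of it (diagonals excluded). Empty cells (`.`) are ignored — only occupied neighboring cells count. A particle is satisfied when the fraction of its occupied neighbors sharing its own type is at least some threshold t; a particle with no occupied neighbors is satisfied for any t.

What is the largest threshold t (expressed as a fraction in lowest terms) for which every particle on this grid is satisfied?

(0,0)N 1/1
(0,2)S — no occupied neighbors
(0,4)S — no occupied neighbors
(1,0)N 1/1
(1,3)S 1/1
(1,5)S — no occupied neighbors
(2,1)N 1/1
(2,3)S 2/2
(3,0)S 1/2
(3,1)N 1/3
(3,3)S 1/1
(4,0)S 2/2
(4,1)S 2/3
(4,2)S 1/1
(4,4)S 1/1
(4,5)S 1/1
The smallest same-type fraction is 1/3 at (3,1), which reduces to 1/3. Any threshold above that leaves this particle unsatisfied.

1/3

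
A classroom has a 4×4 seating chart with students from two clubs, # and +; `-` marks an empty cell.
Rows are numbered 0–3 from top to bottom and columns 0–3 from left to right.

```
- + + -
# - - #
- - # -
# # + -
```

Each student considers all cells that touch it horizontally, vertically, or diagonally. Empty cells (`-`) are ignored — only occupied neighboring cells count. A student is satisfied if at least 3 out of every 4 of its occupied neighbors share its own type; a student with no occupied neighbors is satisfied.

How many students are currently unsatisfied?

7

Row 0: (0,1)+ 1/2 ✗ · (0,2)+ 1/2 ✗
Row 1: (1,0)# 0/1 ✗ · (1,3)# 1/2 ✗
Row 2: (2,2)# 2/3 ✗
Row 3: (3,0)# 1/1 ✓ · (3,1)# 2/3 ✗ · (3,2)+ 0/2 ✗
Unsatisfied: (0,1), (0,2), (1,0), (1,3), (2,2), (3,1), (3,2) — 7 in total.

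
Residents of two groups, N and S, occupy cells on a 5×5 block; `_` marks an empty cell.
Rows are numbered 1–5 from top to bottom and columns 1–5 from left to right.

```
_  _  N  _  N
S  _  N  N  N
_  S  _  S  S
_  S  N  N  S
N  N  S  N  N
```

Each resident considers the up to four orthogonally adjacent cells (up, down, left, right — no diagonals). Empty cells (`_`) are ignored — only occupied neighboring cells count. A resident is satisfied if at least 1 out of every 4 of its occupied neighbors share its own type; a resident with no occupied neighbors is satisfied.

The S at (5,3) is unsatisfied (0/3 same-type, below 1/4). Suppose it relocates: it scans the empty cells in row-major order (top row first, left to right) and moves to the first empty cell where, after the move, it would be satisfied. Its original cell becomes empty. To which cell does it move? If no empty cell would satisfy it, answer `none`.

(1,1)

Vacating (5,3). Empty cells in order:
  (1,1): 1/1 same-type → satisfied — stop here.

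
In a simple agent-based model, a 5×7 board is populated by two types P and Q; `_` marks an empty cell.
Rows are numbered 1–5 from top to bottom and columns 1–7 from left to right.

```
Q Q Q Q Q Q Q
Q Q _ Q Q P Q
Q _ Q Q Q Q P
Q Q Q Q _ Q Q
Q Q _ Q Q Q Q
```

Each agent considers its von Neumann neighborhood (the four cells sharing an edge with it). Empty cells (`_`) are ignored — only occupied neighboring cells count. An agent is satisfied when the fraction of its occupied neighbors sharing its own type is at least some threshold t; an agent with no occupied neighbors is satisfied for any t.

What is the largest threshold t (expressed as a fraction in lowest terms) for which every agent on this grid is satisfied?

(1,1)Q 2/2
(1,2)Q 3/3
(1,3)Q 2/2
(1,4)Q 3/3
(1,5)Q 3/3
(1,6)Q 2/3
(1,7)Q 2/2
(2,1)Q 3/3
(2,2)Q 2/2
(2,4)Q 3/3
(2,5)Q 3/4
(2,6)P 0/4
(2,7)Q 1/3
(3,1)Q 2/2
(3,3)Q 2/2
(3,4)Q 4/4
(3,5)Q 3/3
(3,6)Q 2/4
(3,7)P 0/3
(4,1)Q 3/3
(4,2)Q 3/3
(4,3)Q 3/3
(4,4)Q 3/3
(4,6)Q 3/3
(4,7)Q 2/3
(5,1)Q 2/2
(5,2)Q 2/2
(5,4)Q 2/2
(5,5)Q 2/2
(5,6)Q 3/3
(5,7)Q 2/2
The smallest same-type fraction is 0/4 at (2,6), which reduces to 0/1. Any threshold above that leaves this agent unsatisfied.

0/1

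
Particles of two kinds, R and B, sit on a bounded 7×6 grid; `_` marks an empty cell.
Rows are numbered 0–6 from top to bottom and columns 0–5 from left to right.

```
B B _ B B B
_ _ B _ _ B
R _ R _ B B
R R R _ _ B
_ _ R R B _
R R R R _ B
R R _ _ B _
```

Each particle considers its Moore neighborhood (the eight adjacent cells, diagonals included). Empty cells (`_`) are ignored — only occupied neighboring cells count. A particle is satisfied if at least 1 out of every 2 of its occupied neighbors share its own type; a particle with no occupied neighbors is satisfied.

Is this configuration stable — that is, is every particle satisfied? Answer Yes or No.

(0,0)B 1/1 ✓
(0,1)B 2/2 ✓
(0,3)B 2/2 ✓
(0,4)B 3/3 ✓
(0,5)B 2/2 ✓
(1,2)B 2/3 ✓
(1,5)B 4/4 ✓
(2,0)R 2/2 ✓
(2,2)R 2/3 ✓
(2,4)B 3/3 ✓
(2,5)B 3/3 ✓
(3,0)R 2/2 ✓
(3,1)R 5/5 ✓
(3,2)R 4/4 ✓
(3,5)B 3/3 ✓
(4,2)R 6/6 ✓
(4,3)R 4/5 ✓
(4,4)B 2/4 ✓
(5,0)R 3/3 ✓
(5,1)R 5/5 ✓
(5,2)R 5/5 ✓
(5,3)R 3/5 ✓
(5,5)B 2/2 ✓
(6,0)R 3/3 ✓
(6,1)R 4/4 ✓
(6,4)B 1/2 ✓
All meet the threshold, so the configuration is stable.

Yes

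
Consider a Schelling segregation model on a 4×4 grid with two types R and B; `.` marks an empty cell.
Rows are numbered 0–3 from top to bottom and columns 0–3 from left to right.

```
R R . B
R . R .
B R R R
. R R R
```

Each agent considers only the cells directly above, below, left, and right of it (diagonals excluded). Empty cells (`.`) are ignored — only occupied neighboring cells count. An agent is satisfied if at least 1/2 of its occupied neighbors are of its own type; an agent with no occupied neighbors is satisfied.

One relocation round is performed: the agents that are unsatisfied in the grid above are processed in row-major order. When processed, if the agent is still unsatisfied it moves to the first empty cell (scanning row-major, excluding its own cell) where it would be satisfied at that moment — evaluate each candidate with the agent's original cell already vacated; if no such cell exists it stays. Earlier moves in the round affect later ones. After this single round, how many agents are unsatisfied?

1

Initially unsatisfied (in order): (2,0).
  (2,0): no empty cell satisfies it; stays.
Resulting grid:
R R . B
R . R .
B R R R
. R R R
Unsatisfied now: (2,0).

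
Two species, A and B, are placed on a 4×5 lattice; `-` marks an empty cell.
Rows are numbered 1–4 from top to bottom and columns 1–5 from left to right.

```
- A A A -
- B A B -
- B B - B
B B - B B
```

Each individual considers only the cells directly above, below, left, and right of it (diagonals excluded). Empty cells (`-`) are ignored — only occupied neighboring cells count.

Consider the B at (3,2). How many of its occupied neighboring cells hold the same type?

Occupied neighbors of (3,2): (2,2)=B, (4,2)=B, (3,3)=B.
Same type (B): 3 of 3.

3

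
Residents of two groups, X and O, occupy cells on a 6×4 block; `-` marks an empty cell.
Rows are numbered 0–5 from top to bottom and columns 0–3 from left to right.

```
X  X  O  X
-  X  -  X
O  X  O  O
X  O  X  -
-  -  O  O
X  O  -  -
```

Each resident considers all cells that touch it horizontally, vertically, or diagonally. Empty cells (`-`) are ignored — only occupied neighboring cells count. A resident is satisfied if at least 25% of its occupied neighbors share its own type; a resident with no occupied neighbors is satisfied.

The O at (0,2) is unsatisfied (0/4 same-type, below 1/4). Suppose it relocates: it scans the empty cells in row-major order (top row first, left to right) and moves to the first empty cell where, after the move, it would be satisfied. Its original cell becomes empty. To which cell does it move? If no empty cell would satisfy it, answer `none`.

Vacating (0,2). Empty cells in order:
  (1,0): 1/5 same-type → still unsatisfied.
  (1,2): 2/7 same-type → satisfied — stop here.

(1,2)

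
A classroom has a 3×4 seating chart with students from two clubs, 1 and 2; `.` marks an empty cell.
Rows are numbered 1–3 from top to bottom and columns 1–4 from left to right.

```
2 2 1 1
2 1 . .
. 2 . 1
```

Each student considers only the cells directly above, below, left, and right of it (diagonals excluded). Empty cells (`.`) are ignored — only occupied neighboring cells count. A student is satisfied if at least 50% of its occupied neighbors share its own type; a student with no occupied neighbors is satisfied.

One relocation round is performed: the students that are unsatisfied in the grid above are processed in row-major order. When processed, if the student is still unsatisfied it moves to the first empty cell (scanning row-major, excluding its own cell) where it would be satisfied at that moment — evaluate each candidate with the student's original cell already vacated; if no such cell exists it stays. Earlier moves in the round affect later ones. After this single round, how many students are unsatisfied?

Initially unsatisfied (in order): (1,2), (2,2), (3,2).
  (1,2) → (3,1).
  (2,2) → (1,2).
  (3,2): now satisfied by earlier moves; stays.
Resulting grid:
2 1 1 1
2 . . .
2 2 . 1
All satisfied now.

0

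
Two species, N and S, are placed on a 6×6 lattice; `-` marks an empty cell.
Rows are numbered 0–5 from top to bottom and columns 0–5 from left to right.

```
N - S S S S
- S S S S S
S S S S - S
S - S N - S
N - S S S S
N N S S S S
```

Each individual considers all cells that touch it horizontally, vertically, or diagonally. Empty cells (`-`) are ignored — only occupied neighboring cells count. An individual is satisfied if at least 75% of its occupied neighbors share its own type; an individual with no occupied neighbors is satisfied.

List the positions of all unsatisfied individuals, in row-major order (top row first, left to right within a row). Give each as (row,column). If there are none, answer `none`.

(0,0), (3,0), (3,3), (4,0), (4,2), (5,1)

Row 0: (0,0)N 0/1 not · (0,2)S 4/4 satisfied · (0,3)S 5/5 satisfied · (0,4)S 5/5 satisfied · (0,5)S 3/3 satisfied
Row 1: (1,1)S 5/6 satisfied · (1,2)S 7/7 satisfied · (1,3)S 7/7 satisfied · (1,4)S 7/7 satisfied · (1,5)S 4/4 satisfied
Row 2: (2,0)S 3/3 satisfied · (2,1)S 6/6 satisfied · (2,2)S 6/7 satisfied · (2,3)S 5/6 satisfied · (2,5)S 3/3 satisfied
Row 3: (3,0)S 2/3 not · (3,2)S 5/6 satisfied · (3,3)N 0/6 not · (3,5)S 3/3 satisfied
Row 4: (4,0)N 2/3 not · (4,2)S 4/6 not · (4,3)S 6/7 satisfied · (4,4)S 6/7 satisfied · (4,5)S 4/4 satisfied
Row 5: (5,0)N 2/2 satisfied · (5,1)N 2/4 not · (5,2)S 3/4 satisfied · (5,3)S 5/5 satisfied · (5,4)S 5/5 satisfied · (5,5)S 3/3 satisfied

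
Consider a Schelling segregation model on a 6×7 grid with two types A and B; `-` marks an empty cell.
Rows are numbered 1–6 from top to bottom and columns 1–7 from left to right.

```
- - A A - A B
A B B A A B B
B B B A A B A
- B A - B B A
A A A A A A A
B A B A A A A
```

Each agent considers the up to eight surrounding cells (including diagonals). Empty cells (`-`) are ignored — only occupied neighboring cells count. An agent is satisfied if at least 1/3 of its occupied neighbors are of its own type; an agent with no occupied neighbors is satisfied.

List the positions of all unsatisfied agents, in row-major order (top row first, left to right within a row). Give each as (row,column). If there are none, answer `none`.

(1,6), (2,1), (3,7), (4,5), (4,6), (6,1), (6,3)

(1,3)A 2/4 satisfied
(1,4)A 3/4 satisfied
(1,6)A 1/4 not
(1,7)B 2/3 satisfied
(2,1)A 0/3 not
(2,2)B 4/6 satisfied
(2,3)B 3/7 satisfied
(2,4)A 5/7 satisfied
(2,5)A 5/7 satisfied
(2,6)B 3/7 satisfied
(2,7)B 3/5 satisfied
(3,1)B 3/4 satisfied
(3,2)B 5/7 satisfied
(3,3)B 4/7 satisfied
(3,4)A 4/7 satisfied
(3,5)A 3/7 satisfied
(3,6)B 4/8 satisfied
(3,7)A 1/5 not
(4,2)B 3/7 satisfied
(4,3)A 4/7 satisfied
(4,5)B 2/7 not
(4,6)B 2/8 not
(4,7)A 3/5 satisfied
(5,1)A 2/4 satisfied
(5,2)A 4/7 satisfied
(5,3)A 5/7 satisfied
(5,4)A 5/7 satisfied
(5,5)A 5/7 satisfied
(5,6)A 6/8 satisfied
(5,7)A 4/5 satisfied
(6,1)B 0/3 not
(6,2)A 3/5 satisfied
(6,3)B 0/5 not
(6,4)A 4/5 satisfied
(6,5)A 5/5 satisfied
(6,6)A 5/5 satisfied
(6,7)A 3/3 satisfied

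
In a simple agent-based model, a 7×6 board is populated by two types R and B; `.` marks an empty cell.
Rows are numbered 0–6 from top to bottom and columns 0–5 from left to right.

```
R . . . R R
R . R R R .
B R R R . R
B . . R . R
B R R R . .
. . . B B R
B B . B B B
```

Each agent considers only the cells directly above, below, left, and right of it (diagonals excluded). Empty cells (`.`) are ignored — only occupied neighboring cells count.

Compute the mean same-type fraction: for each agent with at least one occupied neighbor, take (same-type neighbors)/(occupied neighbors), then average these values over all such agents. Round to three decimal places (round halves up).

0.809

Row 0: (0,0)R 1/1 · (0,4)R 2/2 · (0,5)R 1/1
Row 1: (1,0)R 1/2 · (1,2)R 2/2 · (1,3)R 3/3 · (1,4)R 2/2
Row 2: (2,0)B 1/3 · (2,1)R 1/2 · (2,2)R 3/3 · (2,3)R 3/3 · (2,5)R 1/1
Row 3: (3,0)B 2/2 · (3,3)R 2/2 · (3,5)R 1/1
Row 4: (4,0)B 1/2 · (4,1)R 1/2 · (4,2)R 2/2 · (4,3)R 2/3
Row 5: (5,3)B 2/3 · (5,4)B 2/3 · (5,5)R 0/2
Row 6: (6,0)B 1/1 · (6,1)B 1/1 · (6,3)B 2/2 · (6,4)B 3/3 · (6,5)B 1/2
Sum over 27 agents: 1/1 + 2/2 + 1/1 + 1/2 + 2/2 + 3/3 + 2/2 + 1/3 + 1/2 + 3/3 + 3/3 + 1/1 + 2/2 + 2/2 + 1/1 + 1/2 + 1/2 + 2/2 + 2/3 + 2/3 + 2/3 + 0/2 + 1/1 + 1/1 + 2/2 + 3/3 + 1/2 = 131/6; mean = 131/6 ÷ 27 = 131/162 = 0.808641… → 0.809.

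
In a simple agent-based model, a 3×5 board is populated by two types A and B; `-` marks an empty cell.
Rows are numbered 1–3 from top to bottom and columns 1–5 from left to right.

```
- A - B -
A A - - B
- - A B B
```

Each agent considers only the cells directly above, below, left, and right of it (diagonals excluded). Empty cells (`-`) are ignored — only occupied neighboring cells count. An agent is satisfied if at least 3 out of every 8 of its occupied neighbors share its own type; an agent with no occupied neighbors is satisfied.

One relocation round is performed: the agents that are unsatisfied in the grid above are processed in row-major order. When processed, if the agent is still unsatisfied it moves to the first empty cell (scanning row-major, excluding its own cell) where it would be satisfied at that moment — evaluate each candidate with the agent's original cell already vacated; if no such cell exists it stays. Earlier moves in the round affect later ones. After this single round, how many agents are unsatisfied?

0

Initially unsatisfied (in order): (3,3).
  (3,3) → (1,1).
Resulting grid:
A A - B -
A A - - B
- - - B B
All satisfied now.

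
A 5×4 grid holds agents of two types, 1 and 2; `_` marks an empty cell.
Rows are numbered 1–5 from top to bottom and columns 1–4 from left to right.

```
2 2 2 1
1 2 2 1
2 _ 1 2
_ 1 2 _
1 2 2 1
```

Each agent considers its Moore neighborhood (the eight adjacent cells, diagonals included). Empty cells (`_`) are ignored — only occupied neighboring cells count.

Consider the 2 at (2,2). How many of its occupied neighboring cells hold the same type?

5

Occupied neighbors of (2,2): (1,1)=2, (1,2)=2, (1,3)=2, (2,1)=1, (2,3)=2, (3,1)=2, (3,3)=1.
Same type (2): 5 of 7.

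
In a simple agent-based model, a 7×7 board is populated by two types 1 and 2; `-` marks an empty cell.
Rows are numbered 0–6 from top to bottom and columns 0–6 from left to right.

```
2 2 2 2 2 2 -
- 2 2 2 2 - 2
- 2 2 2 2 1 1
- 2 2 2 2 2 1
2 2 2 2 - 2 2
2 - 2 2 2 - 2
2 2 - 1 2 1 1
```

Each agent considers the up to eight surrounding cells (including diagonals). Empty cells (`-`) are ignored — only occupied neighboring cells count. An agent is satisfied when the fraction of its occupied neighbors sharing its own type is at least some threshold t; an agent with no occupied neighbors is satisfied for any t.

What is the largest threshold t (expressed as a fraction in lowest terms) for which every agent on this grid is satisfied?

Row 0: (0,0)2 2/2 · (0,1)2 4/4 · (0,2)2 5/5 · (0,3)2 5/5 · (0,4)2 4/4 · (0,5)2 3/3
Row 1: (1,1)2 6/6 · (1,2)2 8/8 · (1,3)2 8/8 · (1,4)2 6/7 · (1,6)2 1/3
Row 2: (2,1)2 5/5 · (2,2)2 8/8 · (2,3)2 8/8 · (2,4)2 6/7 · (2,5)1 2/7 · (2,6)1 2/4
Row 3: (3,1)2 6/6 · (3,2)2 8/8 · (3,3)2 7/7 · (3,4)2 6/7 · (3,5)2 4/7 · (3,6)1 2/5
Row 4: (4,0)2 3/3 · (4,1)2 6/6 · (4,2)2 7/7 · (4,3)2 7/7 · (4,5)2 5/6 · (4,6)2 3/4
Row 5: (5,0)2 4/4 · (5,2)2 5/6 · (5,3)2 5/6 · (5,4)2 4/6 · (5,6)2 2/4
Row 6: (6,0)2 2/2 · (6,1)2 3/3 · (6,3)1 0/4 · (6,4)2 2/4 · (6,5)1 1/4 · (6,6)1 1/2
The smallest same-type fraction is 0/4 at (6,3), which reduces to 0/1. Any threshold above that leaves this agent unsatisfied.

0/1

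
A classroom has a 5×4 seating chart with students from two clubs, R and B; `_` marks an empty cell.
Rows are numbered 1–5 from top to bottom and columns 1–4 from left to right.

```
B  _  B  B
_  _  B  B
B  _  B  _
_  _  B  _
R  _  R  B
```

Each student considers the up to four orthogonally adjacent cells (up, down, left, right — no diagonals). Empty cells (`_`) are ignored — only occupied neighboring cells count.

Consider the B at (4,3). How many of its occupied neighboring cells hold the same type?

1

Occupied neighbors of (4,3): (3,3)=B, (5,3)=R.
Same type (B): 1 of 2.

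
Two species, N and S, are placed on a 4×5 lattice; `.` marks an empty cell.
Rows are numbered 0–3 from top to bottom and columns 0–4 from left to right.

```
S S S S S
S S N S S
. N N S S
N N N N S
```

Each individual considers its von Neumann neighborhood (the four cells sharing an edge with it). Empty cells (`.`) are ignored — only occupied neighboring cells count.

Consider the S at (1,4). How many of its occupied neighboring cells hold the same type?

3

Occupied neighbors of (1,4): (0,4)=S, (2,4)=S, (1,3)=S.
Same type (S): 3 of 3.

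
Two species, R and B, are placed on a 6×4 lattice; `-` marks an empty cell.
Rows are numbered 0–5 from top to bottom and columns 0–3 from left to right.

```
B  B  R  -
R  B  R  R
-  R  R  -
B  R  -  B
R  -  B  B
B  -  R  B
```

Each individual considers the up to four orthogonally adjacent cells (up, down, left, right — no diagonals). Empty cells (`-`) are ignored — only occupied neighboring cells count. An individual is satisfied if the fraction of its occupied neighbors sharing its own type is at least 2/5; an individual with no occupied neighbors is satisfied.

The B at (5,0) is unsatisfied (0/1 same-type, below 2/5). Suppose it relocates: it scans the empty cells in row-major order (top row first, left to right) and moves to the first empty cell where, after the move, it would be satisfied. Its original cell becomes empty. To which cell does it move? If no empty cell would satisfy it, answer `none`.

Vacating (5,0). Empty cells in order:
  (0,3): 0/2 same-type → still unsatisfied.
  (2,0): 1/3 same-type → still unsatisfied.
  (2,3): 1/3 same-type → still unsatisfied.
  (3,2): 2/4 same-type → satisfied — stop here.

(3,2)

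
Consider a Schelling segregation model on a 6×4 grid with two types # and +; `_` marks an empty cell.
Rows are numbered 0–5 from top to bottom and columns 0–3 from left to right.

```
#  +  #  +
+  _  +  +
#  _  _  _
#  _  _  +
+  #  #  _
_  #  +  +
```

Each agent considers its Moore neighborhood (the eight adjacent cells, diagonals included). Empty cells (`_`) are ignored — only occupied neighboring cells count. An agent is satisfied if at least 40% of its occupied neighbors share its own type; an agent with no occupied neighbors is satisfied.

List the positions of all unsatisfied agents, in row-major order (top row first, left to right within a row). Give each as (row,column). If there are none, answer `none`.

(0,0)# 0/2 not
(0,1)+ 2/4 satisfied
(0,2)# 0/4 not
(0,3)+ 2/3 satisfied
(1,0)+ 1/3 not
(1,2)+ 3/4 satisfied
(1,3)+ 2/3 satisfied
(2,0)# 1/2 satisfied
(3,0)# 2/3 satisfied
(3,3)+ 0/1 not
(4,0)+ 0/3 not
(4,1)# 3/5 satisfied
(4,2)# 2/5 satisfied
(5,1)# 2/4 satisfied
(5,2)+ 1/4 not
(5,3)+ 1/2 satisfied

(0,0), (0,2), (1,0), (3,3), (4,0), (5,2)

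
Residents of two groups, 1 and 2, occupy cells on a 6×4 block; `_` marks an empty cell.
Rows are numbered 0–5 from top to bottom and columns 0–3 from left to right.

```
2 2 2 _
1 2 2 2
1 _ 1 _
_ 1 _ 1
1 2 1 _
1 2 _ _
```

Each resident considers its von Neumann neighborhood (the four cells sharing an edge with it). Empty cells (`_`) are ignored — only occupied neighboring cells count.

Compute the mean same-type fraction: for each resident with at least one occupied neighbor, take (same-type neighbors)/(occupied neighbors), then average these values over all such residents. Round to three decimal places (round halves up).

Row 0: (0,0)2 1/2 · (0,1)2 3/3 · (0,2)2 2/2
Row 1: (1,0)1 1/3 · (1,1)2 2/3 · (1,2)2 3/4 · (1,3)2 1/1
Row 2: (2,0)1 1/1 · (2,2)1 0/1
Row 3: (3,1)1 0/1 · (3,3)1 — no occupied neighbors
Row 4: (4,0)1 1/2 · (4,1)2 1/4 · (4,2)1 0/1
Row 5: (5,0)1 1/2 · (5,1)2 1/2
Sum over 15 residents: 1/2 + 3/3 + 2/2 + 1/3 + 2/3 + 3/4 + 1/1 + 1/1 + 0/1 + 0/1 + 1/2 + 1/4 + 0/1 + 1/2 + 1/2 = 8; mean = 8 ÷ 15 = 8/15 = 0.533333… → 0.533.

0.533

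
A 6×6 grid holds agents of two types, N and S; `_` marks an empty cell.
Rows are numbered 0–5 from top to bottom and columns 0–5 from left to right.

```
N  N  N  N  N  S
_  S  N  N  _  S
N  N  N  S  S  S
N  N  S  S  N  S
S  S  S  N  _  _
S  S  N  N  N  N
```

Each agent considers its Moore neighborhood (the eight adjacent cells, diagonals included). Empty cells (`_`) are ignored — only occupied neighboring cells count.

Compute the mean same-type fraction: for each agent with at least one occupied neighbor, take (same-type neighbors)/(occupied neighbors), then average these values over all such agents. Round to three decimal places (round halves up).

(0,0)N 1/2
(0,1)N 3/4
(0,2)N 4/5
(0,3)N 4/4
(0,4)N 2/4
(0,5)S 1/2
(1,1)S 0/7
(1,2)N 6/8
(1,3)N 5/7
(1,5)S 3/4
(2,0)N 3/4
(2,1)N 5/7
(2,2)N 4/8
(2,3)S 3/7
(2,4)S 5/7
(2,5)S 3/4
(3,0)N 3/5
(3,1)N 4/8
(3,2)S 4/8
(3,3)S 4/7
(3,4)N 1/6
(3,5)S 2/3
(4,0)S 3/5
(4,1)S 5/8
(4,2)S 4/8
(4,3)N 4/7
(5,0)S 3/3
(5,1)S 4/5
(5,2)N 2/5
(5,3)N 3/4
(5,4)N 3/3
(5,5)N 1/1
Sum over 32 agents: 1/2 + 3/4 + 4/5 + 4/4 + 2/4 + 1/2 + 0/7 + 6/8 + 5/7 + 3/4 + 3/4 + 5/7 + 4/8 + 3/7 + 5/7 + 3/4 + 3/5 + 4/8 + 4/8 + 4/7 + 1/6 + 2/3 + 3/5 + 5/8 + 4/8 + 4/7 + 3/3 + 4/5 + 2/5 + 3/4 + 3/3 + 1/1 = 17113/840; mean = 17113/840 ÷ 32 = 17113/26880 = 0.636644… → 0.637.

0.637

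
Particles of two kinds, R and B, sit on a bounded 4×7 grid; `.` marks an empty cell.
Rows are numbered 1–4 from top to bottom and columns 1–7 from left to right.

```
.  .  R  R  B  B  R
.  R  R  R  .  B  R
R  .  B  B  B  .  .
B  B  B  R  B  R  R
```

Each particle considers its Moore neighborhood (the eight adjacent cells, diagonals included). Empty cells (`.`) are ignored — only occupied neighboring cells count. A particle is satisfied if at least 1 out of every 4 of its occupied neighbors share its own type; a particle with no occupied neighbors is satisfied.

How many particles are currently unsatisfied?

(1,3)R 4/4 satisfied
(1,4)R 3/4 satisfied
(1,5)B 2/4 satisfied
(1,6)B 2/4 satisfied
(1,7)R 1/3 satisfied
(2,2)R 3/4 satisfied
(2,3)R 4/6 satisfied
(2,4)R 3/7 satisfied
(2,6)B 3/5 satisfied
(2,7)R 1/3 satisfied
(3,1)R 1/3 satisfied
(3,3)B 3/7 satisfied
(3,4)B 4/7 satisfied
(3,5)B 3/6 satisfied
(4,1)B 1/2 satisfied
(4,2)B 3/4 satisfied
(4,3)B 3/4 satisfied
(4,4)R 0/5 not
(4,5)B 2/4 satisfied
(4,6)R 1/3 satisfied
(4,7)R 1/1 satisfied
Unsatisfied: (4,4) — 1 in total.

1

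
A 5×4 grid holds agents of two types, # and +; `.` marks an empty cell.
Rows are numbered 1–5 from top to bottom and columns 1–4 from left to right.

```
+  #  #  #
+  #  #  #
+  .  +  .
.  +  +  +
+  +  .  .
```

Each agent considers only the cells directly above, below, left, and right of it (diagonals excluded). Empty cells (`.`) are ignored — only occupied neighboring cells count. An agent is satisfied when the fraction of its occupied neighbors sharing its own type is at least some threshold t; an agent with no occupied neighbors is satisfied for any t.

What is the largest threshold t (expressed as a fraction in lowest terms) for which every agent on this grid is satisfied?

1/2

(1,1)+ 1/2
(1,2)# 2/3
(1,3)# 3/3
(1,4)# 2/2
(2,1)+ 2/3
(2,2)# 2/3
(2,3)# 3/4
(2,4)# 2/2
(3,1)+ 1/1
(3,3)+ 1/2
(4,2)+ 2/2
(4,3)+ 3/3
(4,4)+ 1/1
(5,1)+ 1/1
(5,2)+ 2/2
The smallest same-type fraction is 1/2 at (1,1), which reduces to 1/2. Any threshold above that leaves this agent unsatisfied.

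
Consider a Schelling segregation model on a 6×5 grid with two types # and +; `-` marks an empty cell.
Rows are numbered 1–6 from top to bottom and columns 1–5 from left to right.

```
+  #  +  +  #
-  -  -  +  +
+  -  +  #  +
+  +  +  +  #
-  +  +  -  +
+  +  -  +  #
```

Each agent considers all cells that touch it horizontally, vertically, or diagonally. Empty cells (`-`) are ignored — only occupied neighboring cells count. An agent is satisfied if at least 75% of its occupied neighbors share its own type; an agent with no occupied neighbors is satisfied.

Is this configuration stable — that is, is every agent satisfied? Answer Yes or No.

No

(1,1)+ 0/1 ✗
(1,2)# 0/2 ✗
(1,3)+ 2/3 ✗
(1,4)+ 3/4 ✓
(1,5)# 0/3 ✗
(2,4)+ 5/7 ✗
(2,5)+ 3/5 ✗
(3,1)+ 2/2 ✓
(3,3)+ 4/5 ✓
(3,4)# 1/7 ✗
(3,5)+ 3/5 ✗
(4,1)+ 3/3 ✓
(4,2)+ 6/6 ✓
(4,3)+ 5/6 ✓
(4,4)+ 5/7 ✗
(4,5)# 1/4 ✗
(5,2)+ 6/6 ✓
(5,3)+ 6/6 ✓
(5,5)+ 2/4 ✗
(6,1)+ 2/2 ✓
(6,2)+ 3/3 ✓
(6,4)+ 2/3 ✗
(6,5)# 0/2 ✗
For instance (1,1) has only 0/1 same-type neighbors, below 3/4.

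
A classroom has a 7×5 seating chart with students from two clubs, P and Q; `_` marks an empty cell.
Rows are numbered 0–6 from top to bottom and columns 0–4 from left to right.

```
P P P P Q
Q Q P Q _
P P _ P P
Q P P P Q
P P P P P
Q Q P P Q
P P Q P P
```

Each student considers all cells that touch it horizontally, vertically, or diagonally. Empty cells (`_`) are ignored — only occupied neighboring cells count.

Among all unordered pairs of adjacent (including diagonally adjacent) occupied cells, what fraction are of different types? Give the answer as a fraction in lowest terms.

Scan each occupied cell's neighbors to the right and below (and the two forward diagonals) so each pair is counted once.
Row 0: P(0,0)–P(0,1)= P(0,0)–Q(1,0)≠ P(0,0)–Q(1,1)≠ P(0,1)–P(0,2)= P(0,1)–Q(1,1)≠ P(0,1)–P(1,2)= P(0,1)–Q(1,0)≠ P(0,2)–P(0,3)= P(0,2)–P(1,2)= P(0,2)–Q(1,3)≠ P(0,2)–Q(1,1)≠ P(0,3)–Q(0,4)≠ P(0,3)–Q(1,3)≠ P(0,3)–P(1,2)= Q(0,4)–Q(1,3)=  → 8/15 unlike.
Row 1: Q(1,0)–Q(1,1)= Q(1,0)–P(2,0)≠ Q(1,0)–P(2,1)≠ Q(1,1)–P(1,2)≠ Q(1,1)–P(2,1)≠ Q(1,1)–P(2,0)≠ P(1,2)–Q(1,3)≠ P(1,2)–P(2,3)= P(1,2)–P(2,1)= Q(1,3)–P(2,3)≠ Q(1,3)–P(2,4)≠  → 8/11 unlike.
Row 2: P(2,0)–P(2,1)= P(2,0)–Q(3,0)≠ P(2,0)–P(3,1)= P(2,1)–P(3,1)= P(2,1)–P(3,2)= P(2,1)–Q(3,0)≠ P(2,3)–P(2,4)= P(2,3)–P(3,3)= P(2,3)–Q(3,4)≠ P(2,3)–P(3,2)= P(2,4)–Q(3,4)≠ P(2,4)–P(3,3)=  → 4/12 unlike.
Row 3: Q(3,0)–P(3,1)≠ Q(3,0)–P(4,0)≠ Q(3,0)–P(4,1)≠ P(3,1)–P(3,2)= P(3,1)–P(4,1)= P(3,1)–P(4,2)= P(3,1)–P(4,0)= P(3,2)–P(3,3)= P(3,2)–P(4,2)= P(3,2)–P(4,3)= P(3,2)–P(4,1)= P(3,3)–Q(3,4)≠ P(3,3)–P(4,3)= P(3,3)–P(4,4)= P(3,3)–P(4,2)= Q(3,4)–P(4,4)≠ Q(3,4)–P(4,3)≠  → 6/17 unlike.
Row 4: P(4,0)–P(4,1)= P(4,0)–Q(5,0)≠ P(4,0)–Q(5,1)≠ P(4,1)–P(4,2)= P(4,1)–Q(5,1)≠ P(4,1)–P(5,2)= P(4,1)–Q(5,0)≠ P(4,2)–P(4,3)= P(4,2)–P(5,2)= P(4,2)–P(5,3)= P(4,2)–Q(5,1)≠ P(4,3)–P(4,4)= P(4,3)–P(5,3)= P(4,3)–Q(5,4)≠ P(4,3)–P(5,2)= P(4,4)–Q(5,4)≠ P(4,4)–P(5,3)=  → 7/17 unlike.
Row 5: Q(5,0)–Q(5,1)= Q(5,0)–P(6,0)≠ Q(5,0)–P(6,1)≠ Q(5,1)–P(5,2)≠ Q(5,1)–P(6,1)≠ Q(5,1)–Q(6,2)= Q(5,1)–P(6,0)≠ P(5,2)–P(5,3)= P(5,2)–Q(6,2)≠ P(5,2)–P(6,3)= P(5,2)–P(6,1)= P(5,3)–Q(5,4)≠ P(5,3)–P(6,3)= P(5,3)–P(6,4)= P(5,3)–Q(6,2)≠ Q(5,4)–P(6,4)≠ Q(5,4)–P(6,3)≠  → 10/17 unlike.
Row 6: P(6,0)–P(6,1)= P(6,1)–Q(6,2)≠ Q(6,2)–P(6,3)≠ P(6,3)–P(6,4)=  → 2/4 unlike.
Total adjacent occupied pairs: 93; unlike-type pairs: 45.
45/93 reduces to 15/31.

15/31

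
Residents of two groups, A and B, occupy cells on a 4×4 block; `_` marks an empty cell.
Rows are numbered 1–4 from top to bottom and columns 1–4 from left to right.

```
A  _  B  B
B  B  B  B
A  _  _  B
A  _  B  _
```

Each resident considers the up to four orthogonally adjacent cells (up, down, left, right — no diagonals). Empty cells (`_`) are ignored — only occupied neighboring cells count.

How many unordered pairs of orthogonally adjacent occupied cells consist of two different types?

Scan each occupied cell's neighbors to the right and below so each pair is counted once.
From row 1: 1 unlike of 4 pairs (running 1/4).
From row 2: 1 unlike of 5 pairs (running 2/9).
From row 3: 0 unlike of 1 pairs (running 2/10).
Total adjacent occupied pairs: 10; unlike-type pairs: 2.

2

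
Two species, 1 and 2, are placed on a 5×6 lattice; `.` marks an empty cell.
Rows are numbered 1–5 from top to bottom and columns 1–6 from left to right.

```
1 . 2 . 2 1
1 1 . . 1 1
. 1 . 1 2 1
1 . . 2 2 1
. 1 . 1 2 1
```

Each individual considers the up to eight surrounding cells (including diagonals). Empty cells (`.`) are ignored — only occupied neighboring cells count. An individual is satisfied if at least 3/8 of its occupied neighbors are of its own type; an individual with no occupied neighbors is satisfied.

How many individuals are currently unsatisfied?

Row 1: (1,1)1 2/2 satisfied · (1,3)2 0/1 not · (1,5)2 0/3 not · (1,6)1 2/3 satisfied
Row 2: (2,1)1 3/3 satisfied · (2,2)1 3/4 satisfied · (2,5)1 4/6 satisfied · (2,6)1 3/5 satisfied
Row 3: (3,2)1 3/3 satisfied · (3,4)1 1/4 not · (3,5)2 2/7 not · (3,6)1 3/5 satisfied
Row 4: (4,1)1 2/2 satisfied · (4,4)2 3/5 satisfied · (4,5)2 3/8 satisfied · (4,6)1 2/5 satisfied
Row 5: (5,2)1 1/1 satisfied · (5,4)1 0/3 not · (5,5)2 2/5 satisfied · (5,6)1 1/3 not
Unsatisfied: (1,3), (1,5), (3,4), (3,5), (5,4), (5,6) — 6 in total.

6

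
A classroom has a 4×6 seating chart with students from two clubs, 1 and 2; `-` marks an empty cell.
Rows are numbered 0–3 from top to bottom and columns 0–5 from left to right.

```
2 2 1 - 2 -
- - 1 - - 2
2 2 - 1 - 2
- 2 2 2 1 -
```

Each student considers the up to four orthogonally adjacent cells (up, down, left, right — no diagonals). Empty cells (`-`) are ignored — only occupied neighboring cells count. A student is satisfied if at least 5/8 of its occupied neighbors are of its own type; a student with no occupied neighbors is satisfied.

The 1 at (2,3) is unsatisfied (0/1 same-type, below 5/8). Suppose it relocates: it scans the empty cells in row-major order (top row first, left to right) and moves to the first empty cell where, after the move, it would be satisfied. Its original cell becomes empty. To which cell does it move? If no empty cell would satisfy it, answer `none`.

Vacating (2,3). Empty cells in order:
  (0,3): 1/2 same-type → still unsatisfied.
  (0,5): 0/2 same-type → still unsatisfied.
  (1,0): 0/2 same-type → still unsatisfied.
  (1,1): 1/3 same-type → still unsatisfied.
  (1,3): 1/1 same-type → satisfied — stop here.

(1,3)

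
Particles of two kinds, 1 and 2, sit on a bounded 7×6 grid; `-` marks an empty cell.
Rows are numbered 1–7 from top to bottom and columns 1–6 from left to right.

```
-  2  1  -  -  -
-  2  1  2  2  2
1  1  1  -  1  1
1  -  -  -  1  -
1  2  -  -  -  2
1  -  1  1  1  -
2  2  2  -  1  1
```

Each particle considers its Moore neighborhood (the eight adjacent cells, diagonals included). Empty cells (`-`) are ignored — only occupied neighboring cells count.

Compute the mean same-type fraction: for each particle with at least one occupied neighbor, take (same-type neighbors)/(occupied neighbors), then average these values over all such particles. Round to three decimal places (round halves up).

0.483

(1,2)2 1/3
(1,3)1 1/4
(2,2)2 1/6
(2,3)1 3/6
(2,4)2 1/5
(2,5)2 2/4
(2,6)2 1/3
(3,1)1 2/3
(3,2)1 4/5
(3,3)1 2/4
(3,5)1 2/5
(3,6)1 2/4
(4,1)1 3/4
(4,5)1 2/3
(5,1)1 2/3
(5,2)2 0/4
(5,6)2 0/2
(6,1)1 1/4
(6,3)1 1/4
(6,4)1 3/4
(6,5)1 3/4
(7,1)2 1/2
(7,2)2 2/4
(7,3)2 1/3
(7,5)1 3/3
(7,6)1 2/2
Sum over 26 particles: 1/3 + 1/4 + 1/6 + 3/6 + 1/5 + 2/4 + 1/3 + 2/3 + 4/5 + 2/4 + 2/5 + 2/4 + 3/4 + 2/3 + 2/3 + 0/4 + 0/2 + 1/4 + 1/4 + 3/4 + 3/4 + 1/2 + 2/4 + 1/3 + 3/3 + 2/2 = 377/30; mean = 377/30 ÷ 26 = 29/60 = 0.483333… → 0.483.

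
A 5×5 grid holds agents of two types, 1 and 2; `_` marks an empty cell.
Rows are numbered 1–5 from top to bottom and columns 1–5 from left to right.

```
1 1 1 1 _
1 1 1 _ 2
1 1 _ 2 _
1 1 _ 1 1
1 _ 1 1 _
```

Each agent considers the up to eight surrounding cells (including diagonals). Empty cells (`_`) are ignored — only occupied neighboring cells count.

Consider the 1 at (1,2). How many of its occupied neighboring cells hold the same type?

5

Occupied neighbors of (1,2): (1,1)=1, (1,3)=1, (2,1)=1, (2,2)=1, (2,3)=1.
Same type (1): 5 of 5.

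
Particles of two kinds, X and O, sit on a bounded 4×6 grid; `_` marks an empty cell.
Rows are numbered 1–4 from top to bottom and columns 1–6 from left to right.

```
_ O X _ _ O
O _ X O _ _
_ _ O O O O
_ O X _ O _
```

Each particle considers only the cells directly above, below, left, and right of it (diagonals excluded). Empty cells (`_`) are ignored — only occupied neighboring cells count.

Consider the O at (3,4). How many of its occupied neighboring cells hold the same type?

3

Occupied neighbors of (3,4): (2,4)=O, (3,3)=O, (3,5)=O.
Same type (O): 3 of 3.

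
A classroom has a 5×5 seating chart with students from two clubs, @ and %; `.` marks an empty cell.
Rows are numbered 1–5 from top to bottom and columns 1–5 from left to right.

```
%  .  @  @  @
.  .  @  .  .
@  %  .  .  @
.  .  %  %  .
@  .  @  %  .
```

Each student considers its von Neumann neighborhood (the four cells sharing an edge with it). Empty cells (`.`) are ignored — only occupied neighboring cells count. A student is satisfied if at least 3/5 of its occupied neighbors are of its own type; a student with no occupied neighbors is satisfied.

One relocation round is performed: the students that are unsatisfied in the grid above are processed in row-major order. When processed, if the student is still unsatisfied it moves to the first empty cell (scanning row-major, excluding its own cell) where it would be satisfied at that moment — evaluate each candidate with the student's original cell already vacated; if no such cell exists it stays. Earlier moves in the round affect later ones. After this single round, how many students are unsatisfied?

0

Initially unsatisfied (in order): (3,1), (3,2), (4,3), (5,3), (5,4).
  (3,1) → (2,4).
  (3,2): now satisfied by earlier moves; stays.
  (4,3) → (2,1).
  (5,3) → (2,5).
  (5,4): now satisfied by earlier moves; stays.
Resulting grid:
% . @ @ @
% . @ @ @
. % . . @
. . . % .
@ . . % .
All satisfied now.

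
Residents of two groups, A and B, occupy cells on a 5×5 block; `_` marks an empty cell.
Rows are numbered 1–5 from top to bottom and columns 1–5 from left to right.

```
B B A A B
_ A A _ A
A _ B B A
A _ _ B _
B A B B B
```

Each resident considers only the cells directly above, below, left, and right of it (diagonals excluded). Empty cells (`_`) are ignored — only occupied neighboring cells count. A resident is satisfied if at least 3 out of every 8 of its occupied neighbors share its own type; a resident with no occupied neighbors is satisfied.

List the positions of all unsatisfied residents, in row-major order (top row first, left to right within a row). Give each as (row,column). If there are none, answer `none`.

(1,2), (1,5), (5,1), (5,2)

Row 1: (1,1)B 1/1 ok · (1,2)B 1/3 unhappy · (1,3)A 2/3 ok · (1,4)A 1/2 ok · (1,5)B 0/2 unhappy
Row 2: (2,2)A 1/2 ok · (2,3)A 2/3 ok · (2,5)A 1/2 ok
Row 3: (3,1)A 1/1 ok · (3,3)B 1/2 ok · (3,4)B 2/3 ok · (3,5)A 1/2 ok
Row 4: (4,1)A 1/2 ok · (4,4)B 2/2 ok
Row 5: (5,1)B 0/2 unhappy · (5,2)A 0/2 unhappy · (5,3)B 1/2 ok · (5,4)B 3/3 ok · (5,5)B 1/1 ok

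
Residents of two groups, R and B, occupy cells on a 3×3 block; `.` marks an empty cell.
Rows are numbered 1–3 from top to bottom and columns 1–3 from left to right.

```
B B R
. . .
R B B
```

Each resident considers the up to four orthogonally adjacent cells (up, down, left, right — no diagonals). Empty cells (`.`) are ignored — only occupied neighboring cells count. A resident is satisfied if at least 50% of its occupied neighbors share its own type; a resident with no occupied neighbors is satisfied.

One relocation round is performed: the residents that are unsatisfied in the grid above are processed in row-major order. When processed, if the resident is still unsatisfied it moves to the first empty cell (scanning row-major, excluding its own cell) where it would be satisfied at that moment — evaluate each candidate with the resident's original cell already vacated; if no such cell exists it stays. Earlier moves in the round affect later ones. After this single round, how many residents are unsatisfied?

Initially unsatisfied (in order): (1,3), (3,1).
  (1,3) → (2,1).
  (3,1): now satisfied by earlier moves; stays.
Resulting grid:
B B .
R . .
R B B
All satisfied now.

0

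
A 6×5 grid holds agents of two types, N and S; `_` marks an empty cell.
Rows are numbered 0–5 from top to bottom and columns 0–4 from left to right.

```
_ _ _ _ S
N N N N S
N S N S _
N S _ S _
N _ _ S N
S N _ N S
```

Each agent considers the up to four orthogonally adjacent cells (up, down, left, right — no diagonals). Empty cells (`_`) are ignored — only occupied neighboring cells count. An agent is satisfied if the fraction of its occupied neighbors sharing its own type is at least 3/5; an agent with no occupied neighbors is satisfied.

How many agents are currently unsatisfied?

Row 0: (0,4)S 1/1 satisfied
Row 1: (1,0)N 2/2 satisfied · (1,1)N 2/3 satisfied · (1,2)N 3/3 satisfied · (1,3)N 1/3 not · (1,4)S 1/2 not
Row 2: (2,0)N 2/3 satisfied · (2,1)S 1/4 not · (2,2)N 1/3 not · (2,3)S 1/3 not
Row 3: (3,0)N 2/3 satisfied · (3,1)S 1/2 not · (3,3)S 2/2 satisfied
Row 4: (4,0)N 1/2 not · (4,3)S 1/3 not · (4,4)N 0/2 not
Row 5: (5,0)S 0/2 not · (5,1)N 0/1 not · (5,3)N 0/2 not · (5,4)S 0/2 not
Unsatisfied: (1,3), (1,4), (2,1), (2,2), (2,3), (3,1), (4,0), (4,3), (4,4), (5,0), (5,1), (5,3), (5,4) — 13 in total.

13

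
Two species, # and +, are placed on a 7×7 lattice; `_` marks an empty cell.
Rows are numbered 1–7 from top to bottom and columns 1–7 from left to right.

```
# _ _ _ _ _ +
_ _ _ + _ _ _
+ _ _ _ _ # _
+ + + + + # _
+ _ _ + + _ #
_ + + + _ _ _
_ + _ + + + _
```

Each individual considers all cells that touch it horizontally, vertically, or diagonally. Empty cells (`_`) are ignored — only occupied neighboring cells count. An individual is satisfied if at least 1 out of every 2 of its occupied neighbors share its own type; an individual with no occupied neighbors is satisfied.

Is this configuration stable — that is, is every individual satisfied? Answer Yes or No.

(1,1)# 0/0 ok
(1,7)+ 0/0 ok
(2,4)+ 0/0 ok
(3,1)+ 2/2 ok
(3,6)# 1/2 ok
(4,1)+ 3/3 ok
(4,2)+ 4/4 ok
(4,3)+ 3/3 ok
(4,4)+ 4/4 ok
(4,5)+ 3/5 ok
(4,6)# 2/4 ok
(5,1)+ 3/3 ok
(5,4)+ 6/6 ok
(5,5)+ 4/5 ok
(5,7)# 1/1 ok
(6,2)+ 3/3 ok
(6,3)+ 5/5 ok
(6,4)+ 5/5 ok
(7,2)+ 2/2 ok
(7,4)+ 3/3 ok
(7,5)+ 3/3 ok
(7,6)+ 1/1 ok
All meet the threshold, so the configuration is stable.

Yes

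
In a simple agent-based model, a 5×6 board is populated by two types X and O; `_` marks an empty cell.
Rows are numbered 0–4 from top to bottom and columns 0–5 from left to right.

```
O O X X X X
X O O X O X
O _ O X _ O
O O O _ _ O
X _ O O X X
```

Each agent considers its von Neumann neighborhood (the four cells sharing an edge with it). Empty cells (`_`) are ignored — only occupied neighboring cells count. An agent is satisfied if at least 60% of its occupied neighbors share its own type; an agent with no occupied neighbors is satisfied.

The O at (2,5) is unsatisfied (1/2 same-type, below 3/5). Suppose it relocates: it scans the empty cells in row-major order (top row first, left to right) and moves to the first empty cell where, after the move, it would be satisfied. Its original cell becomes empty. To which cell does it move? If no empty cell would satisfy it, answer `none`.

Vacating (2,5). Empty cells in order:
  (2,1): 4/4 same-type → satisfied — stop here.

(2,1)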